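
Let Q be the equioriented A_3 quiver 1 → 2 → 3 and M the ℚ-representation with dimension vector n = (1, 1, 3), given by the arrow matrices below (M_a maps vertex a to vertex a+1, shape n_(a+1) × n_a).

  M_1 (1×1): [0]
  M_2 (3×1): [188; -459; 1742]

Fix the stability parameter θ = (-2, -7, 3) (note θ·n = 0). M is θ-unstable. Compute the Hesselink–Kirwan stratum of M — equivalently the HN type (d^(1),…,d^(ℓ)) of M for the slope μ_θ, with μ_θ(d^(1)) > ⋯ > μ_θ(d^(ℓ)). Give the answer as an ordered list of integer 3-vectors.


Via rank(M_{q-1}∘⋯∘M_p): M ≅ I[1,1], I[2,3], I[3,3]^2.
μ_θ-semistable layers: μ^(1)=3; μ^(2)=-2; μ^(3)=-7

((0, 0, 3); (1, 0, 0); (0, 1, 0))


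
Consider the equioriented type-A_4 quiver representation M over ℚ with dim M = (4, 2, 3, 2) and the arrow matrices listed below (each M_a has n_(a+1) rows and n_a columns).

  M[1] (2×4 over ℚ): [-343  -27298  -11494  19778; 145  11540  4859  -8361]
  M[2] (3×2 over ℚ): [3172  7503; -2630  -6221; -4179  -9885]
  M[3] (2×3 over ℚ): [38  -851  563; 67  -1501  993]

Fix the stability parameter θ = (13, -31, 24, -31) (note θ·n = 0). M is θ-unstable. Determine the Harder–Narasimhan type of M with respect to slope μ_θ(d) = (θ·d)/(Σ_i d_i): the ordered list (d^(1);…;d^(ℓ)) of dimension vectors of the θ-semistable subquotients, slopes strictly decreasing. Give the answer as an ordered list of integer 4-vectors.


Interval decomposition of M: I[1,1]^2, I[1,4]^2, I[3,3].
HN type (ℓ=4): μ^(1)=24; μ^(2)=13; μ^(3)=-7/2; μ^(4)=-9

((0, 0, 1, 0); (2, 0, 0, 0); (0, 0, 2, 2); (2, 2, 0, 0))


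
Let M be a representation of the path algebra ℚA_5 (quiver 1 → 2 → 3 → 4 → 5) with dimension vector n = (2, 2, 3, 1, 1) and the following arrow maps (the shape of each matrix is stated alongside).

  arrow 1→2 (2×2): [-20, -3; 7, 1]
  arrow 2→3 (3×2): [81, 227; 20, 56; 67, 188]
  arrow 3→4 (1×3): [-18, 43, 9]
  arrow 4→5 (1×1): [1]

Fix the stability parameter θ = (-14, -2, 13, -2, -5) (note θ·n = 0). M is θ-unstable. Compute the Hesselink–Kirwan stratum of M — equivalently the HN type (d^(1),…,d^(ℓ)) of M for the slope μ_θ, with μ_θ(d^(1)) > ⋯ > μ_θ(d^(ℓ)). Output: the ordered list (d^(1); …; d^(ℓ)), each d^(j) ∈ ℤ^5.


Barcode: M ≅ I[1,3], I[1,5], I[3,3]. HN layers by μ_θ (4 steps, strictly decreasing):
  μ^(1)=13; μ^(2)=2; μ^(3)=-2; μ^(4)=-14

((0, 0, 2, 0, 0); (0, 0, 1, 1, 1); (0, 2, 0, 0, 0); (2, 0, 0, 0, 0))


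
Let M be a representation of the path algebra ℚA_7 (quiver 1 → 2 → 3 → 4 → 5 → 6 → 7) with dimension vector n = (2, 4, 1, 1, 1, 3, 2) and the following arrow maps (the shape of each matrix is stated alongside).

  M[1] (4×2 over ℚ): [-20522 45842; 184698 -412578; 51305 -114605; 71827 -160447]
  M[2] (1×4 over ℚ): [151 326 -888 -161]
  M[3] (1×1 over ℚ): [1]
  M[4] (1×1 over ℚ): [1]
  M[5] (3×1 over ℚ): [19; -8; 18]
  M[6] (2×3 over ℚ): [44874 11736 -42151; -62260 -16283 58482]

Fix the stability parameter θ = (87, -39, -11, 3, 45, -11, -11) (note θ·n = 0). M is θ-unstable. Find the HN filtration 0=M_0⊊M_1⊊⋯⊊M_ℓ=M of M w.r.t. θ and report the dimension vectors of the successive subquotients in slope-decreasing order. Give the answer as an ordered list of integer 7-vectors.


Via rank(M_{q-1}∘⋯∘M_p): M ≅ I[1,1], I[1,6], I[2,2]^3, I[6,7]^2.
μ_θ-semistable layers: μ^(1)=87; μ^(2)=17; μ^(3)=10; μ^(4)=-11; μ^(5)=-39

((1, 0, 0, 0, 0, 0, 0); (0, 0, 0, 0, 1, 1, 0); (1, 1, 1, 1, 0, 0, 0); (0, 0, 0, 0, 0, 2, 2); (0, 3, 0, 0, 0, 0, 0))


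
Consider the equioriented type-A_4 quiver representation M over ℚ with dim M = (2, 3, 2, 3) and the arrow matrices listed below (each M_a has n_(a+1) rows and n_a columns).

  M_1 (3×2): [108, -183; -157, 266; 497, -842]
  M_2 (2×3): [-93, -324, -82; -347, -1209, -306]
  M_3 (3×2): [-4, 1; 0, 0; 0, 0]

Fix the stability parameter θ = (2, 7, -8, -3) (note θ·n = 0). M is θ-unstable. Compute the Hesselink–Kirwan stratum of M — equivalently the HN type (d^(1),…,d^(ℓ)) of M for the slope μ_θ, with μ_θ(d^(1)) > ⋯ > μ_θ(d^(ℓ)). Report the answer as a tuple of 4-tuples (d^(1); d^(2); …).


Barcode: M ≅ I[1,3], I[1,4], I[2,2], I[4,4]^2. HN layers by μ_θ (4 steps, strictly decreasing):
  μ^(1)=7; μ^(2)=1/3; μ^(3)=-1/2; μ^(4)=-3

((0, 1, 0, 0); (1, 1, 1, 0); (1, 1, 1, 1); (0, 0, 0, 2))


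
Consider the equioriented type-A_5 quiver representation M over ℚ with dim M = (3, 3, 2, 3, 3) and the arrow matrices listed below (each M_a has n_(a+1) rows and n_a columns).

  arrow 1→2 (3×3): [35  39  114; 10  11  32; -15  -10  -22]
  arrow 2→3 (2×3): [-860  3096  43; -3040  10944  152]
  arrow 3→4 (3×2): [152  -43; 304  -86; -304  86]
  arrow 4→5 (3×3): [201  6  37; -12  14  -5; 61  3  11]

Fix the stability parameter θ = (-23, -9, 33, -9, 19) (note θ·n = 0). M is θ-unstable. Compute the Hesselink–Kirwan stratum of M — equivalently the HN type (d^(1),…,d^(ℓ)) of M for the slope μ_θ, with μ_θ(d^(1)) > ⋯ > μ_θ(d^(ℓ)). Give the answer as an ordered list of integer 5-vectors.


Interval decomposition of M: I[1,1], I[1,2], I[1,3], I[2,2], I[3,5], I[4,5]^2.
HN type (ℓ=5): μ^(1)=33; μ^(2)=19; μ^(3)=12; μ^(4)=-9; μ^(5)=-23

((0, 0, 1, 0, 0); (0, 0, 0, 0, 3); (0, 0, 1, 1, 0); (0, 3, 0, 2, 0); (3, 0, 0, 0, 0))


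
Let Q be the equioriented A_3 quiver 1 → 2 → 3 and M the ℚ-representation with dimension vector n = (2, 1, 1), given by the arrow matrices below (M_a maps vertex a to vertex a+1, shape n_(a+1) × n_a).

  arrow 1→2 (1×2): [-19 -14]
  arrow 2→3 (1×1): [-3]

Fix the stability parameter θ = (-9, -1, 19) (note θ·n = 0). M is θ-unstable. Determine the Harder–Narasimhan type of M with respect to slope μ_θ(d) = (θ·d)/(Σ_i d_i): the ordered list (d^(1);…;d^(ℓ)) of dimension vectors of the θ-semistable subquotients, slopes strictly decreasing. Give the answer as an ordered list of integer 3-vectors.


Barcode: M ≅ I[1,1], I[1,3]. HN layers by μ_θ (3 steps, strictly decreasing):
  μ^(1)=19; μ^(2)=-1; μ^(3)=-9

((0, 0, 1); (0, 1, 0); (2, 0, 0))


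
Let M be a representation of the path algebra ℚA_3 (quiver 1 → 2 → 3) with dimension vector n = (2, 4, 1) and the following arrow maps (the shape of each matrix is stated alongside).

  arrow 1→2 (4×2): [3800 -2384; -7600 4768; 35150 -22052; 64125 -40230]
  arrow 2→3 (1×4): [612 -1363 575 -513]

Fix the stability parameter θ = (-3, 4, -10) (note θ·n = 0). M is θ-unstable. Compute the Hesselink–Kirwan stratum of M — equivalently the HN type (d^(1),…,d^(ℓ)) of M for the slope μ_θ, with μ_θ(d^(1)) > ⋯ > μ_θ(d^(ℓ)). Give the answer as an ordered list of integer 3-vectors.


Barcode: M ≅ I[1,1], I[1,3], I[2,2]^3. HN layers by μ_θ (2 steps, strictly decreasing):
  μ^(1)=4; μ^(2)=-3

((0, 3, 0); (2, 1, 1))


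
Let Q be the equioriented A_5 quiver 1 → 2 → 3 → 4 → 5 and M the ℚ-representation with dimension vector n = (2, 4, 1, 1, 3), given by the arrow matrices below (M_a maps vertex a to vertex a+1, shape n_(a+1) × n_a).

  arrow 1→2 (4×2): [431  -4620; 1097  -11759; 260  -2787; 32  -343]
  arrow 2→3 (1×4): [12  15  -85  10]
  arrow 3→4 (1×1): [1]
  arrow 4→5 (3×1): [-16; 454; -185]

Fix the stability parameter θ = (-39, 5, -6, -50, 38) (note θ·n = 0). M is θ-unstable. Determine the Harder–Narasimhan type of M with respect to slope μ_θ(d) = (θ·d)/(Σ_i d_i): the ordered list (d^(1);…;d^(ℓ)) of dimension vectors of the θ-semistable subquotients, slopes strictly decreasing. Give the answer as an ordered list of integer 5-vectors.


Interval decomposition of M: I[1,2], I[1,5], I[2,2]^2, I[5,5]^2.
HN type (ℓ=4): μ^(1)=38; μ^(2)=5; μ^(3)=-17; μ^(4)=-39

((0, 0, 0, 0, 3); (0, 3, 0, 0, 0); (0, 1, 1, 1, 0); (2, 0, 0, 0, 0))


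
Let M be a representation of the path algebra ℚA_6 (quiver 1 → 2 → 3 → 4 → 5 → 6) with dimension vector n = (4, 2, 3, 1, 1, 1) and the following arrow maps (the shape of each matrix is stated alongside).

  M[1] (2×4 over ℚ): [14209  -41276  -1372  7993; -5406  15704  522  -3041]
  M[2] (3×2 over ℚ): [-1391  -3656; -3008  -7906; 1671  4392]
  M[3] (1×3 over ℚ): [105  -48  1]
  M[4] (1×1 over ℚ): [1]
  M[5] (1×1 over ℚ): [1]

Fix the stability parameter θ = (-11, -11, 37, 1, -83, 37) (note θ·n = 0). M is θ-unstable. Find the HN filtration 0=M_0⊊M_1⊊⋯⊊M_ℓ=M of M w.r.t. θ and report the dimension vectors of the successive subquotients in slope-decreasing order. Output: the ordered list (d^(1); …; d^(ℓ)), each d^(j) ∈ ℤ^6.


Interval decomposition of M: I[1,1]^2, I[1,3]^2, I[3,6].
HN type (ℓ=3): μ^(1)=37; μ^(2)=-11; μ^(3)=-15

((0, 0, 2, 0, 0, 1); (4, 2, 0, 0, 0, 0); (0, 0, 1, 1, 1, 0))


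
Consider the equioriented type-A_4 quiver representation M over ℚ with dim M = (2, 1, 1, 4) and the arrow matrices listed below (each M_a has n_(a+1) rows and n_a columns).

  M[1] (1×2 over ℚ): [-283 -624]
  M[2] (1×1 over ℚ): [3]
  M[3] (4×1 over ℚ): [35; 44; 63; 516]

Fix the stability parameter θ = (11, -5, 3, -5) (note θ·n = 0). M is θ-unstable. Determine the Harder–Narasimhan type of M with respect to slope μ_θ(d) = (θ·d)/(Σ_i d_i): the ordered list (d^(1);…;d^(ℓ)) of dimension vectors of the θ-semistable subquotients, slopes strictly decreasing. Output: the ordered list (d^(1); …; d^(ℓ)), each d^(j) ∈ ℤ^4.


Interval decomposition of M: I[1,1], I[1,4], I[4,4]^3.
HN type (ℓ=3): μ^(1)=11; μ^(2)=1; μ^(3)=-5

((1, 0, 0, 0); (1, 1, 1, 1); (0, 0, 0, 3))


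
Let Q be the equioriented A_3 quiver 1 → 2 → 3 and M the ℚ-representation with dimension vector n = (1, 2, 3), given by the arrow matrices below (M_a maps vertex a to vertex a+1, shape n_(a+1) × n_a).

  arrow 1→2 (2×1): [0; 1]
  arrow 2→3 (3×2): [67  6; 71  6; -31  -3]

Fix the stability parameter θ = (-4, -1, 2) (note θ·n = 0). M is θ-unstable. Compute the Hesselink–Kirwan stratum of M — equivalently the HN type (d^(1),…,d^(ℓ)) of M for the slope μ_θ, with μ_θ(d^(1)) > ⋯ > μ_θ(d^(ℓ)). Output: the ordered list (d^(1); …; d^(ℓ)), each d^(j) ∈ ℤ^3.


Interval decomposition of M: I[1,3], I[2,3], I[3,3].
HN type (ℓ=3): μ^(1)=2; μ^(2)=-1; μ^(3)=-4

((0, 0, 3); (0, 2, 0); (1, 0, 0))


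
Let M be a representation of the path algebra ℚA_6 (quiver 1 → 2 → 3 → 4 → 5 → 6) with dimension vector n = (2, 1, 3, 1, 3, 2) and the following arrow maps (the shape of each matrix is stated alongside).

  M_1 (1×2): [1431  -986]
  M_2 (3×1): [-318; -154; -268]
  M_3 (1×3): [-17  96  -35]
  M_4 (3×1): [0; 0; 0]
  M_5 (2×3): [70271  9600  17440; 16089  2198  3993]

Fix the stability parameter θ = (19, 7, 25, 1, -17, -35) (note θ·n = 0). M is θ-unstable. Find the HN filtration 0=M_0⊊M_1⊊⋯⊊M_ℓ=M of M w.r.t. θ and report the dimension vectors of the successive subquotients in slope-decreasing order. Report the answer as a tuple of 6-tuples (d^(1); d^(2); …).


Interval decomposition of M: I[1,1], I[1,4], I[3,3]^2, I[5,5], I[5,6]^2.
HN type (ℓ=5): μ^(1)=25; μ^(2)=19; μ^(3)=13; μ^(4)=-17; μ^(5)=-26

((0, 0, 2, 0, 0, 0); (1, 0, 0, 0, 0, 0); (1, 1, 1, 1, 0, 0); (0, 0, 0, 0, 1, 0); (0, 0, 0, 0, 2, 2))


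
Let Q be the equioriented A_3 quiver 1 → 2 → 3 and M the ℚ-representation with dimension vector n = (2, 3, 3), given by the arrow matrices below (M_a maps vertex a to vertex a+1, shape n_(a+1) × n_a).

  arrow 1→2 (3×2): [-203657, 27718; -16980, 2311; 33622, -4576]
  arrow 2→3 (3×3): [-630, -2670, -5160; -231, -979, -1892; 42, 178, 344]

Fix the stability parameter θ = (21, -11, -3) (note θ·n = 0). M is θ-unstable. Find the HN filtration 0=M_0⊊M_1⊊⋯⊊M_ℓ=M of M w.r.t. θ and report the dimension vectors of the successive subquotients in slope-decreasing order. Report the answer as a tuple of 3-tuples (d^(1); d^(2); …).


Via rank(M_{q-1}∘⋯∘M_p): M ≅ I[1,2], I[1,3], I[2,2], I[3,3]^2.
μ_θ-semistable layers: μ^(1)=5; μ^(2)=7/3; μ^(3)=-3; μ^(4)=-11

((1, 1, 0); (1, 1, 1); (0, 0, 2); (0, 1, 0))


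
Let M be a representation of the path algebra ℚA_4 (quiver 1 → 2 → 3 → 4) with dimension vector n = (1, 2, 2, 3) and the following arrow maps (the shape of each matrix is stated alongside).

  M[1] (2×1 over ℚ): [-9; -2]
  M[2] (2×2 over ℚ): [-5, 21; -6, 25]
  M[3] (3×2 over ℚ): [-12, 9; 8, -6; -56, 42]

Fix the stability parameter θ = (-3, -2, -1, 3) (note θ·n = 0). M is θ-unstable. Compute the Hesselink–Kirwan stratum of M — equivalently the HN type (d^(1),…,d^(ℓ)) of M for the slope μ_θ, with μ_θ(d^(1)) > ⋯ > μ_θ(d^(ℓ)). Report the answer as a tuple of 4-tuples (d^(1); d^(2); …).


Interval decomposition of M: I[1,3], I[2,4], I[4,4]^2.
HN type (ℓ=4): μ^(1)=3; μ^(2)=-1; μ^(3)=-2; μ^(4)=-3

((0, 0, 0, 3); (0, 0, 2, 0); (0, 2, 0, 0); (1, 0, 0, 0))


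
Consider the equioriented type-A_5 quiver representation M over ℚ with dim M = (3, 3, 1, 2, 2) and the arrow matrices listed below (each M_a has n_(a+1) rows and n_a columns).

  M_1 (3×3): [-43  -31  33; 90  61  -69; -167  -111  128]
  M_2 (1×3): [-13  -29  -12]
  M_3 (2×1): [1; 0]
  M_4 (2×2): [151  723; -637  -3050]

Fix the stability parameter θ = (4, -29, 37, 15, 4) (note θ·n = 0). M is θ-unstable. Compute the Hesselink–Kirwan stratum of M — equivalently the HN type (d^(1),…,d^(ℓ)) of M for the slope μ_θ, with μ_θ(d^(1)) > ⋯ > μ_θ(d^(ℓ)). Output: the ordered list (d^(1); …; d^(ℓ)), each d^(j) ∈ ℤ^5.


Barcode: M ≅ I[1,2]^2, I[1,5], I[4,5]. HN layers by μ_θ (3 steps, strictly decreasing):
  μ^(1)=56/3; μ^(2)=19/2; μ^(3)=-25/2

((0, 0, 1, 1, 1); (0, 0, 0, 1, 1); (3, 3, 0, 0, 0))


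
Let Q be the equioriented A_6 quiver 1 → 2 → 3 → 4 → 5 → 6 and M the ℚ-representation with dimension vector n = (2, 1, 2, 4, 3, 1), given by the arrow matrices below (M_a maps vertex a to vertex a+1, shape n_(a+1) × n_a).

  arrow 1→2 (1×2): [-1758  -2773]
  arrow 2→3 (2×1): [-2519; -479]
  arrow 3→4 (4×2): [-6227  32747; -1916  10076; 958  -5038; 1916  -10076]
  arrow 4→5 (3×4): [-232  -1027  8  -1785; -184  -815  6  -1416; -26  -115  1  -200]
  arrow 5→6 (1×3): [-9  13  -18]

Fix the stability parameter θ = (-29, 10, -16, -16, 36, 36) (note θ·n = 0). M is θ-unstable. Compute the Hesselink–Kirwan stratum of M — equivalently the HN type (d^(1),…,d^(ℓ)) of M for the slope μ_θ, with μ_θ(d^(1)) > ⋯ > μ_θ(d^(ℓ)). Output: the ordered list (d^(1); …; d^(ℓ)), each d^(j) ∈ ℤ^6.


Barcode: M ≅ I[1,1], I[1,3], I[3,4], I[4,5]^2, I[4,6]. HN layers by μ_θ (4 steps, strictly decreasing):
  μ^(1)=36; μ^(2)=-3; μ^(3)=-16; μ^(4)=-29

((0, 0, 0, 0, 3, 1); (0, 1, 1, 0, 0, 0); (0, 0, 1, 4, 0, 0); (2, 0, 0, 0, 0, 0))


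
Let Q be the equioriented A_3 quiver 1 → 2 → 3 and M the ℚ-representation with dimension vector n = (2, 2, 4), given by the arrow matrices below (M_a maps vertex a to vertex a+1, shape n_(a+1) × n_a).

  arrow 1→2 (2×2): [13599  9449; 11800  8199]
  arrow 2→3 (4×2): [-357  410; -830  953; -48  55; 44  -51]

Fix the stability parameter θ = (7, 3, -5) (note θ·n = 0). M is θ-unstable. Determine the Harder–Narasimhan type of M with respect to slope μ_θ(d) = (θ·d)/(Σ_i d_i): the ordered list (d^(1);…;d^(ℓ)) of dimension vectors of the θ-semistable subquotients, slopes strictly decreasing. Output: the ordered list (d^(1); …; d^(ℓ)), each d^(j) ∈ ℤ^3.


Barcode: M ≅ I[1,3]^2, I[3,3]^2. HN layers by μ_θ (2 steps, strictly decreasing):
  μ^(1)=5/3; μ^(2)=-5

((2, 2, 2); (0, 0, 2))


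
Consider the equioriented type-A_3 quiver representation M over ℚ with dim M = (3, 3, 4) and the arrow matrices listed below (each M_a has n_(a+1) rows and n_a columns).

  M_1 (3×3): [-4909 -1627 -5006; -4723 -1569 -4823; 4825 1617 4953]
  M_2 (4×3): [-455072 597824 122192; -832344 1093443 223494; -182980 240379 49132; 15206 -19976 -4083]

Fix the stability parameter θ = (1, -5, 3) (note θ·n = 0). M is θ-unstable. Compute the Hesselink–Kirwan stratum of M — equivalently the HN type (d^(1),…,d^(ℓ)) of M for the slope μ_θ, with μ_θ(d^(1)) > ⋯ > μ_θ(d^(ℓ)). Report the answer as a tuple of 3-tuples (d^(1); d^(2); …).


Barcode: M ≅ I[1,2], I[1,3]^2, I[3,3]^2. HN layers by μ_θ (2 steps, strictly decreasing):
  μ^(1)=3; μ^(2)=-2

((0, 0, 4); (3, 3, 0))


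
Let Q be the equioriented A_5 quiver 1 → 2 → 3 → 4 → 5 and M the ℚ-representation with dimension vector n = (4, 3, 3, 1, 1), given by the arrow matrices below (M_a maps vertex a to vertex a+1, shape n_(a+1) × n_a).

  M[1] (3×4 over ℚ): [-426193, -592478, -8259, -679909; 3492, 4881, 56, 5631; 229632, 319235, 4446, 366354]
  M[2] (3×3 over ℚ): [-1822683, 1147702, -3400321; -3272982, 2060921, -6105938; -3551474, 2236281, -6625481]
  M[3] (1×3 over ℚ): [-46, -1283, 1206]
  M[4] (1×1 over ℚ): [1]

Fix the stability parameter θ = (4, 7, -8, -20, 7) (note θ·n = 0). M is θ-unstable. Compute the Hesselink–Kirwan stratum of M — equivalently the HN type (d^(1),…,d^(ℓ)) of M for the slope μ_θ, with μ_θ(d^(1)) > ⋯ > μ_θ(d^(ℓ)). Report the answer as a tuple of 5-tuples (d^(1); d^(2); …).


Via rank(M_{q-1}∘⋯∘M_p): M ≅ I[1,1], I[1,3]^2, I[1,5].
μ_θ-semistable layers: μ^(1)=7; μ^(2)=4; μ^(3)=1; μ^(4)=-17/4

((0, 0, 0, 0, 1); (1, 0, 0, 0, 0); (2, 2, 2, 0, 0); (1, 1, 1, 1, 0))


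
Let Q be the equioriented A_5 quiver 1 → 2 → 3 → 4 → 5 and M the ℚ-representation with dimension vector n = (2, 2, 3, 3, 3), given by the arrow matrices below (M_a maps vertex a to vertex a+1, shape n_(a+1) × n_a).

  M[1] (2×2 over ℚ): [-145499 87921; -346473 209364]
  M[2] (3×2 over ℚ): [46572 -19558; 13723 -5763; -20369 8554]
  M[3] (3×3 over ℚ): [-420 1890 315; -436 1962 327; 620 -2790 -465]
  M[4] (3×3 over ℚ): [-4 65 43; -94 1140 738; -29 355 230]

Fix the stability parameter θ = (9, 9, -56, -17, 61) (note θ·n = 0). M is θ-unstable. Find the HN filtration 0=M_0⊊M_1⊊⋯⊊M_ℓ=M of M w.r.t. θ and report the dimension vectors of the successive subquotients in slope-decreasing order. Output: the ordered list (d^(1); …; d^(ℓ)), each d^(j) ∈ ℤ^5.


Interval decomposition of M: I[1,3], I[1,4], I[3,3], I[4,5]^2, I[5,5].
HN type (ℓ=5): μ^(1)=61; μ^(2)=-38/3; μ^(3)=-55/4; μ^(4)=-17; μ^(5)=-56

((0, 0, 0, 0, 3); (1, 1, 1, 0, 0); (1, 1, 1, 1, 0); (0, 0, 0, 2, 0); (0, 0, 1, 0, 0))


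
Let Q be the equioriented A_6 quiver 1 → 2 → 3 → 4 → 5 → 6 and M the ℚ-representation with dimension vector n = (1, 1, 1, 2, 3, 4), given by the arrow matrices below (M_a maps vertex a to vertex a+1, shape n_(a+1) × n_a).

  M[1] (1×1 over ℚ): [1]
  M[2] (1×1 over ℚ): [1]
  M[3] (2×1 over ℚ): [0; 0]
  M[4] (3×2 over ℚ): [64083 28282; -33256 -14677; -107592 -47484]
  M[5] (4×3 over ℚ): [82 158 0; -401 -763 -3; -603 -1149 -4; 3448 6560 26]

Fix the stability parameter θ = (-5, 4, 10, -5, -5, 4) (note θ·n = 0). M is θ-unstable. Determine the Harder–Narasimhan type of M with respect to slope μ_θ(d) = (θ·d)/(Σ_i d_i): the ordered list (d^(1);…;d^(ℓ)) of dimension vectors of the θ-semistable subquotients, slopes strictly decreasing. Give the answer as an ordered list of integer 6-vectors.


Interval decomposition of M: I[1,3], I[4,5], I[4,6], I[5,6], I[6,6]^2.
HN type (ℓ=3): μ^(1)=10; μ^(2)=4; μ^(3)=-5

((0, 0, 1, 0, 0, 0); (0, 1, 0, 0, 0, 4); (1, 0, 0, 2, 3, 0))


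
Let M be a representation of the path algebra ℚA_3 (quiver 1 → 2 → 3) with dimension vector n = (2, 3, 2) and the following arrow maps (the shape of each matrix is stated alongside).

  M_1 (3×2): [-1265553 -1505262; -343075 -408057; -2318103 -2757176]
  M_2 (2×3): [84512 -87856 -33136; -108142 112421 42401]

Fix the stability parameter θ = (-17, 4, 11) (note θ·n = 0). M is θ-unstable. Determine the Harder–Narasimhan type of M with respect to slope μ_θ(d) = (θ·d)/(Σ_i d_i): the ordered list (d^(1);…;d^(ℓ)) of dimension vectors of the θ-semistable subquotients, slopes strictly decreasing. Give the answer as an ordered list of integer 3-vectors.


Via rank(M_{q-1}∘⋯∘M_p): M ≅ I[1,2], I[1,3], I[2,2], I[3,3].
μ_θ-semistable layers: μ^(1)=11; μ^(2)=4; μ^(3)=-17

((0, 0, 2); (0, 3, 0); (2, 0, 0))


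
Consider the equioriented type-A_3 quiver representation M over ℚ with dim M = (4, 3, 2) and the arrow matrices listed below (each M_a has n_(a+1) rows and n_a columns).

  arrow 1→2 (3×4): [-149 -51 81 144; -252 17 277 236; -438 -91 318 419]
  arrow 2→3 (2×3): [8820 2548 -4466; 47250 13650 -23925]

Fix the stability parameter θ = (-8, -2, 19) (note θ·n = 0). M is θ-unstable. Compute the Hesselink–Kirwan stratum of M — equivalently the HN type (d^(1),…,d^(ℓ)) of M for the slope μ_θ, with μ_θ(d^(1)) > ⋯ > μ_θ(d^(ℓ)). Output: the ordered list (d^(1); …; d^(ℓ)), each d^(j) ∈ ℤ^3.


Barcode: M ≅ I[1,1], I[1,2]^2, I[1,3], I[3,3]. HN layers by μ_θ (3 steps, strictly decreasing):
  μ^(1)=19; μ^(2)=-2; μ^(3)=-8

((0, 0, 2); (0, 3, 0); (4, 0, 0))


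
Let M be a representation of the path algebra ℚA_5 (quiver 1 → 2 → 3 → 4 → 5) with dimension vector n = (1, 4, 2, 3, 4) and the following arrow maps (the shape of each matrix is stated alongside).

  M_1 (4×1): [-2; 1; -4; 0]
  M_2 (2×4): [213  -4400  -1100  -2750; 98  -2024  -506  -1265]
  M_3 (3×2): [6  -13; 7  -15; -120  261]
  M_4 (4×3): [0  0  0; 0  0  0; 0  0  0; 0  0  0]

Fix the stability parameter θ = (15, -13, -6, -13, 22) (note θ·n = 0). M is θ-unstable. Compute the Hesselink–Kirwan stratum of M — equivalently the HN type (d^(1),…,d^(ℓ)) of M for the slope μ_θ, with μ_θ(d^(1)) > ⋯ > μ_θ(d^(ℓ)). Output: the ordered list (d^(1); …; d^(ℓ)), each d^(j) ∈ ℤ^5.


Interval decomposition of M: I[1,4], I[2,2]^2, I[2,4], I[4,4], I[5,5]^4.
HN type (ℓ=4): μ^(1)=22; μ^(2)=-17/4; μ^(3)=-19/2; μ^(4)=-13

((0, 0, 0, 0, 4); (1, 1, 1, 1, 0); (0, 0, 1, 1, 0); (0, 3, 0, 1, 0))


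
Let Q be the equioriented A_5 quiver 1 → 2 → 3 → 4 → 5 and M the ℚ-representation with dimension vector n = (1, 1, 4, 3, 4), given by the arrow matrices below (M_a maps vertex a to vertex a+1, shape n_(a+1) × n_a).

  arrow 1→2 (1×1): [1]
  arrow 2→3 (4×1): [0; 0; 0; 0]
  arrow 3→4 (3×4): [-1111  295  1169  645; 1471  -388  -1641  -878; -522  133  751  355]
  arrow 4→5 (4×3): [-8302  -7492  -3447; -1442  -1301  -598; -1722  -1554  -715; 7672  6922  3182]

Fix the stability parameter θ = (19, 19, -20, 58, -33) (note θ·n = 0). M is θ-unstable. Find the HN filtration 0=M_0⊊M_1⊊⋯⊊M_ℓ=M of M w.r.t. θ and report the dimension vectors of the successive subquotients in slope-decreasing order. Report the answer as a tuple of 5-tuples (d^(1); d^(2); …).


Via rank(M_{q-1}∘⋯∘M_p): M ≅ I[1,2], I[3,3], I[3,4], I[3,5]^2, I[5,5]^2.
μ_θ-semistable layers: μ^(1)=58; μ^(2)=19; μ^(3)=25/2; μ^(4)=-20; μ^(5)=-33

((0, 0, 0, 1, 0); (1, 1, 0, 0, 0); (0, 0, 0, 2, 2); (0, 0, 4, 0, 0); (0, 0, 0, 0, 2))


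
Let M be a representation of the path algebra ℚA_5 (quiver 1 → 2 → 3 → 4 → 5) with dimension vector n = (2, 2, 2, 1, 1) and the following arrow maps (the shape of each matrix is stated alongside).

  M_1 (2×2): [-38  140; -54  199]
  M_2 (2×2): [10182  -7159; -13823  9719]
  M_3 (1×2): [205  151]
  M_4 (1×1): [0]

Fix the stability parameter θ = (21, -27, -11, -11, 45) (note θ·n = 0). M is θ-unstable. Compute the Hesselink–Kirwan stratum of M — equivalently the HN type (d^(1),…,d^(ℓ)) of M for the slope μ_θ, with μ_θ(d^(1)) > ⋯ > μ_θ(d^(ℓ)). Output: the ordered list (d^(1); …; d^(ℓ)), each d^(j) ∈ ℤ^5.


Interval decomposition of M: I[1,3], I[1,4], I[5,5].
HN type (ℓ=3): μ^(1)=45; μ^(2)=-17/3; μ^(3)=-7

((0, 0, 0, 0, 1); (1, 1, 1, 0, 0); (1, 1, 1, 1, 0))


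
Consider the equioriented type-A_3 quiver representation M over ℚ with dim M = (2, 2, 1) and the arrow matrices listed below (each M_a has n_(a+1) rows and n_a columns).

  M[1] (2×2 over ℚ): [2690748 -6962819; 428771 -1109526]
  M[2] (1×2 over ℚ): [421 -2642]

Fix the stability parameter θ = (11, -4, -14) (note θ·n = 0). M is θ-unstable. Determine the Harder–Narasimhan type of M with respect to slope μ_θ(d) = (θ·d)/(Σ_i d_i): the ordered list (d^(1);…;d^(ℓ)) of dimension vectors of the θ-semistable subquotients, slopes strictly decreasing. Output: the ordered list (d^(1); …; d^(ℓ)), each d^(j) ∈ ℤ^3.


Barcode: M ≅ I[1,2], I[1,3]. HN layers by μ_θ (2 steps, strictly decreasing):
  μ^(1)=7/2; μ^(2)=-7/3

((1, 1, 0); (1, 1, 1))


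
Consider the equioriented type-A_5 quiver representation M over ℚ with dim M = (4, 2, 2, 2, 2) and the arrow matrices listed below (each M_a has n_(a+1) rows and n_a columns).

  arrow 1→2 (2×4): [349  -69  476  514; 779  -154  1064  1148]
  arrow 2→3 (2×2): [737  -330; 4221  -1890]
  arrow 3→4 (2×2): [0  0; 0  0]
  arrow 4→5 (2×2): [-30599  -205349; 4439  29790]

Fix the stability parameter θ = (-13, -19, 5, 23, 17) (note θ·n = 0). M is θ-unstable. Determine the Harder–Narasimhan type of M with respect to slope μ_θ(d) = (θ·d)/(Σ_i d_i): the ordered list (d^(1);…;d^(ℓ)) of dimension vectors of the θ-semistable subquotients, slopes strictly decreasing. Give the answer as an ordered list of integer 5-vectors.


Barcode: M ≅ I[1,1]^2, I[1,2], I[1,3], I[3,3], I[4,5]^2. HN layers by μ_θ (4 steps, strictly decreasing):
  μ^(1)=20; μ^(2)=5; μ^(3)=-13; μ^(4)=-16

((0, 0, 0, 2, 2); (0, 0, 2, 0, 0); (2, 0, 0, 0, 0); (2, 2, 0, 0, 0))


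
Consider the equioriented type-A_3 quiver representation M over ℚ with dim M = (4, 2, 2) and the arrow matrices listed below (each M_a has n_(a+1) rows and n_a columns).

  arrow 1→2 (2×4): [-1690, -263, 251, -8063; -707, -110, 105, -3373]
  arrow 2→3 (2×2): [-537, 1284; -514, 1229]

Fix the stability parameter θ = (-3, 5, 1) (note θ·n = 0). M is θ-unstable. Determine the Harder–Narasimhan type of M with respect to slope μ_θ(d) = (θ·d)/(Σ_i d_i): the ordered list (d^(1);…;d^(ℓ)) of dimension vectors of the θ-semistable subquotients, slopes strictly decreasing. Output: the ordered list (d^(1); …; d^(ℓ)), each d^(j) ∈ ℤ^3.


Interval decomposition of M: I[1,1]^2, I[1,3]^2.
HN type (ℓ=2): μ^(1)=3; μ^(2)=-3

((0, 2, 2); (4, 0, 0))


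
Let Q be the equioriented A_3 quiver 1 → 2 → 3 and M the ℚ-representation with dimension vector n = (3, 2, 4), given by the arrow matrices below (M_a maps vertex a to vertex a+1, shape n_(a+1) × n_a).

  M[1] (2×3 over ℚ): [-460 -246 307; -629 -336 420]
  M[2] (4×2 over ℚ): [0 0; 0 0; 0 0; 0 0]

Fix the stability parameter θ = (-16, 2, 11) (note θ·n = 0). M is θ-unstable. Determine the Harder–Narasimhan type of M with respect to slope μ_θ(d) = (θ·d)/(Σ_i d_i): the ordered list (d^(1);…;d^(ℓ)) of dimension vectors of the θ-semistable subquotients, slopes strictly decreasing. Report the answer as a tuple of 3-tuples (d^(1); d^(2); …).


Via rank(M_{q-1}∘⋯∘M_p): M ≅ I[1,1], I[1,2]^2, I[3,3]^4.
μ_θ-semistable layers: μ^(1)=11; μ^(2)=2; μ^(3)=-16

((0, 0, 4); (0, 2, 0); (3, 0, 0))


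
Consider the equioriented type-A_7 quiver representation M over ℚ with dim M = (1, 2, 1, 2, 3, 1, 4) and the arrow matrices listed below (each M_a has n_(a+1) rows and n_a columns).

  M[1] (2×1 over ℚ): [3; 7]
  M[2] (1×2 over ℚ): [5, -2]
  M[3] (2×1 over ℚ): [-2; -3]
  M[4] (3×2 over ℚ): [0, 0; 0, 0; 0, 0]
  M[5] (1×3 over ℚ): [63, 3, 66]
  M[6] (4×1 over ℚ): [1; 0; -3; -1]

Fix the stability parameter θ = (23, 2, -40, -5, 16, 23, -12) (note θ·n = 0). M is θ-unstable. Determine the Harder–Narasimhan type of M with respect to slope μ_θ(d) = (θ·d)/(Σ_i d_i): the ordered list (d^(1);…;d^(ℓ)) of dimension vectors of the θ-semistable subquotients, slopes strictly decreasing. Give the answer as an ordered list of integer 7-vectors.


Via rank(M_{q-1}∘⋯∘M_p): M ≅ I[1,4], I[2,2], I[4,4], I[5,5]^2, I[5,7], I[7,7]^3.
μ_θ-semistable layers: μ^(1)=16; μ^(2)=9; μ^(3)=2; μ^(4)=-5; μ^(5)=-12

((0, 0, 0, 0, 2, 0, 0); (0, 0, 0, 0, 1, 1, 1); (0, 1, 0, 0, 0, 0, 0); (1, 1, 1, 2, 0, 0, 0); (0, 0, 0, 0, 0, 0, 3))


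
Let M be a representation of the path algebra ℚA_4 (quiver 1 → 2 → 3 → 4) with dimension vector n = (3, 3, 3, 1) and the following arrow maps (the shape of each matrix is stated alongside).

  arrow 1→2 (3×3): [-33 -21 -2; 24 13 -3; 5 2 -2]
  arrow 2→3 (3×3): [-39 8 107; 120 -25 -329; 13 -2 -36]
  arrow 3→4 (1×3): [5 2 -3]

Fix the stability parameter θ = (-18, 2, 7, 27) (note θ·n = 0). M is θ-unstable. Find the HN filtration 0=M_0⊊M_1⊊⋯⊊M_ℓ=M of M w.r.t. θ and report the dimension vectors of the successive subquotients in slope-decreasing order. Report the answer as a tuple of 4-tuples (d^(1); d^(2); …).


Interval decomposition of M: I[1,3]^2, I[1,4].
HN type (ℓ=4): μ^(1)=27; μ^(2)=7; μ^(3)=2; μ^(4)=-18

((0, 0, 0, 1); (0, 0, 3, 0); (0, 3, 0, 0); (3, 0, 0, 0))


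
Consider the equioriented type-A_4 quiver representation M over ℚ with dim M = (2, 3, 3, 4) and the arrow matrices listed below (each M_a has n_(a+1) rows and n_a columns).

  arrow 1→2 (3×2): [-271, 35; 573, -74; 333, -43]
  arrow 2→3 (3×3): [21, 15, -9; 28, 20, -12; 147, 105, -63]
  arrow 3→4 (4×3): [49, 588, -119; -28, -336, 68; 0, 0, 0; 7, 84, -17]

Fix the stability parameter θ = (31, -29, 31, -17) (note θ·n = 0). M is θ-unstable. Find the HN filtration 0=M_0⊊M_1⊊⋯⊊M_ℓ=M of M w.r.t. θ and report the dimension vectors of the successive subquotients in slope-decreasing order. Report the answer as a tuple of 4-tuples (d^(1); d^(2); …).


Barcode: M ≅ I[1,2], I[1,3], I[2,2], I[3,3], I[3,4], I[4,4]^3. HN layers by μ_θ (5 steps, strictly decreasing):
  μ^(1)=31; μ^(2)=7; μ^(3)=1; μ^(4)=-17; μ^(5)=-29

((0, 0, 2, 0); (0, 0, 1, 1); (2, 2, 0, 0); (0, 0, 0, 3); (0, 1, 0, 0))


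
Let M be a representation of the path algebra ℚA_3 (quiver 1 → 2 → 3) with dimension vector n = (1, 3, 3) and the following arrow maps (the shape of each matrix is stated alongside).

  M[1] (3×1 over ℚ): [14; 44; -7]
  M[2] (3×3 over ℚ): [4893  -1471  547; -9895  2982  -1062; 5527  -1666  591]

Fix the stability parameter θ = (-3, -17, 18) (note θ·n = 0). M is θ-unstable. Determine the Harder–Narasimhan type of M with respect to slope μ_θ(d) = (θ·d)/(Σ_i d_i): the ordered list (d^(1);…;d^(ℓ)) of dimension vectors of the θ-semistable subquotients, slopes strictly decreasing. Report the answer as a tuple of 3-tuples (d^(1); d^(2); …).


Barcode: M ≅ I[1,3], I[2,3]^2. HN layers by μ_θ (3 steps, strictly decreasing):
  μ^(1)=18; μ^(2)=-10; μ^(3)=-17

((0, 0, 3); (1, 1, 0); (0, 2, 0))


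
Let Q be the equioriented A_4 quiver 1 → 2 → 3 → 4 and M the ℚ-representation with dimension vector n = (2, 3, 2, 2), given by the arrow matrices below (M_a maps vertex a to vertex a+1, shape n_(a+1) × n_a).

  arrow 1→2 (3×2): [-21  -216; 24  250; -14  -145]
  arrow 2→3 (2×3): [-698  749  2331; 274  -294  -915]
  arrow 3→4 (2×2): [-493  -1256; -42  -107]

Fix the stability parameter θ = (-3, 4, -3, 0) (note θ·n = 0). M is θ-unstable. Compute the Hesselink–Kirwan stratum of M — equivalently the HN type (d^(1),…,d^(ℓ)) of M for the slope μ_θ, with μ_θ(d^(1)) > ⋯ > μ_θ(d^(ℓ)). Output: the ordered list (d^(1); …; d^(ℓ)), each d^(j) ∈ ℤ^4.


Via rank(M_{q-1}∘⋯∘M_p): M ≅ I[1,2], I[1,4], I[2,4].
μ_θ-semistable layers: μ^(1)=4; μ^(2)=1/3; μ^(3)=-3

((0, 1, 0, 0); (0, 2, 2, 2); (2, 0, 0, 0))


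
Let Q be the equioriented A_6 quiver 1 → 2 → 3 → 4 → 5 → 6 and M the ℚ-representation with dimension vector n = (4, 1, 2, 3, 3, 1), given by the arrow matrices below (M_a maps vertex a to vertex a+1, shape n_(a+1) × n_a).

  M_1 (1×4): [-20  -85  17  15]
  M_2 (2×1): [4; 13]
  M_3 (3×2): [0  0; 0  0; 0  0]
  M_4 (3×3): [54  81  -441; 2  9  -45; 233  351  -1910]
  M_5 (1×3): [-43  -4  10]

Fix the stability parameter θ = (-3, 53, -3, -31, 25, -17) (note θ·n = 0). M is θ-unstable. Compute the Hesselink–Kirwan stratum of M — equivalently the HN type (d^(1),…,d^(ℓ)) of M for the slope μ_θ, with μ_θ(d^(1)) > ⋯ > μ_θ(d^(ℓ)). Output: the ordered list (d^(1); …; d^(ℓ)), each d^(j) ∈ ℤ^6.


Barcode: M ≅ I[1,1]^3, I[1,3], I[3,3], I[4,4], I[4,5], I[4,6], I[5,5]. HN layers by μ_θ (4 steps, strictly decreasing):
  μ^(1)=25; μ^(2)=4; μ^(3)=-3; μ^(4)=-31

((0, 1, 1, 0, 2, 0); (0, 0, 0, 0, 1, 1); (4, 0, 1, 0, 0, 0); (0, 0, 0, 3, 0, 0))


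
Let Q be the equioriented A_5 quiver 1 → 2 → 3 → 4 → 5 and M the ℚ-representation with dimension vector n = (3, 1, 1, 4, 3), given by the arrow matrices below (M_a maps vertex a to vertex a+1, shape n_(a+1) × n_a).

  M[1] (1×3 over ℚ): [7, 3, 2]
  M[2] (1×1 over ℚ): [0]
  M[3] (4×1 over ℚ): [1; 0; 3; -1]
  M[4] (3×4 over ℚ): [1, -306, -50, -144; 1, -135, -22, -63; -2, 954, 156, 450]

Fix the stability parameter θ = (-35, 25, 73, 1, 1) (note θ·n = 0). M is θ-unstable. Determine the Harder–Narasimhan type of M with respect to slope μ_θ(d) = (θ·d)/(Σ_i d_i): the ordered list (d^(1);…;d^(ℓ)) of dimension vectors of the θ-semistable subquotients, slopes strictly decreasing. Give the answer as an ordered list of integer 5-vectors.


Barcode: M ≅ I[1,1]^2, I[1,2], I[3,5], I[4,4]^2, I[4,5], I[5,5]. HN layers by μ_θ (3 steps, strictly decreasing):
  μ^(1)=25; μ^(2)=1; μ^(3)=-35

((0, 1, 1, 1, 1); (0, 0, 0, 3, 2); (3, 0, 0, 0, 0))


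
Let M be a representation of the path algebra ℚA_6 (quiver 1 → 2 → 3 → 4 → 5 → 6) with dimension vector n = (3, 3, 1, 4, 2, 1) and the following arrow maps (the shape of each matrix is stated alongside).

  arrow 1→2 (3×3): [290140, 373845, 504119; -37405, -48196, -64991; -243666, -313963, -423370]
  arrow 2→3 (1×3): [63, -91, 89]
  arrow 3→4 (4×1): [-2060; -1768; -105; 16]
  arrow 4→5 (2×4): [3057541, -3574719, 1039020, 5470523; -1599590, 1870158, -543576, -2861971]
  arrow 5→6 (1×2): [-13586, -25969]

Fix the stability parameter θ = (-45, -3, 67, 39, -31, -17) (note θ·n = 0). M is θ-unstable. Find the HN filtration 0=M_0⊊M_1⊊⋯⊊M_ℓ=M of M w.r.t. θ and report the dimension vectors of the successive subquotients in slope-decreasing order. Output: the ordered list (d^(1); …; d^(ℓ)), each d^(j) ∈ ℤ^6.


Barcode: M ≅ I[1,2]^2, I[1,4], I[4,4], I[4,5], I[4,6]. HN layers by μ_θ (5 steps, strictly decreasing):
  μ^(1)=53; μ^(2)=39; μ^(3)=4; μ^(4)=-3; μ^(5)=-45

((0, 0, 1, 1, 0, 0); (0, 0, 0, 1, 0, 0); (0, 0, 0, 1, 1, 0); (0, 3, 0, 1, 1, 1); (3, 0, 0, 0, 0, 0))


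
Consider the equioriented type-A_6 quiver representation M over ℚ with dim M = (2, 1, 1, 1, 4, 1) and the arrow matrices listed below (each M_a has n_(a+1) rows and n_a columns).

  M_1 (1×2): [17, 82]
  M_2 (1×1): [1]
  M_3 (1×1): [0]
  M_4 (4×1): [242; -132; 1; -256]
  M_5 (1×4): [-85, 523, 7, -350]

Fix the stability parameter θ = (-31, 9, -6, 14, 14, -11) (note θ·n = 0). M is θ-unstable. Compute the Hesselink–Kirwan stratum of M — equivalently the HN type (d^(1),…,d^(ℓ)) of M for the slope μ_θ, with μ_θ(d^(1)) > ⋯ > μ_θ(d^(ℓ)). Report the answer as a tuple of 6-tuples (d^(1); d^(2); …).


Via rank(M_{q-1}∘⋯∘M_p): M ≅ I[1,1], I[1,3], I[4,6], I[5,5]^3.
μ_θ-semistable layers: μ^(1)=14; μ^(2)=17/3; μ^(3)=3/2; μ^(4)=-31

((0, 0, 0, 0, 3, 0); (0, 0, 0, 1, 1, 1); (0, 1, 1, 0, 0, 0); (2, 0, 0, 0, 0, 0))


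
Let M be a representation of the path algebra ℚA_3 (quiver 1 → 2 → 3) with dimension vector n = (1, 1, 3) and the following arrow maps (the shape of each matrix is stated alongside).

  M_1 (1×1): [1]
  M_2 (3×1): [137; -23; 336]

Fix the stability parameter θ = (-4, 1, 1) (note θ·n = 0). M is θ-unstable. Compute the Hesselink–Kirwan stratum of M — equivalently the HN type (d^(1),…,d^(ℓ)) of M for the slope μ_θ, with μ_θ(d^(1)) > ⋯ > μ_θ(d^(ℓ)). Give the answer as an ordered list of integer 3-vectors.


Interval decomposition of M: I[1,3], I[3,3]^2.
HN type (ℓ=2): μ^(1)=1; μ^(2)=-4

((0, 1, 3); (1, 0, 0))


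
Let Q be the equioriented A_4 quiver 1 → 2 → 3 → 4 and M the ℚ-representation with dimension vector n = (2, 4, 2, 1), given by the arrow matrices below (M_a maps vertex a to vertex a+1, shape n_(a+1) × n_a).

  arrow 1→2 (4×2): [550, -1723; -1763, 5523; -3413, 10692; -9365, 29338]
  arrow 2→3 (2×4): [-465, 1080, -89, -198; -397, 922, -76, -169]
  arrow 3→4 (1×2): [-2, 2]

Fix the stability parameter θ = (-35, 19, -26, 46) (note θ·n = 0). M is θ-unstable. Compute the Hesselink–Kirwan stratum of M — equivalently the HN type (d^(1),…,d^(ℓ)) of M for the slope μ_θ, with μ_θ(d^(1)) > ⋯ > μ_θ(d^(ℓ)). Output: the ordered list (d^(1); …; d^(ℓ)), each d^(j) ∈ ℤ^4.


Interval decomposition of M: I[1,2], I[1,3], I[2,2], I[2,4].
HN type (ℓ=4): μ^(1)=46; μ^(2)=19; μ^(3)=-7/2; μ^(4)=-35

((0, 0, 0, 1); (0, 2, 0, 0); (0, 2, 2, 0); (2, 0, 0, 0))


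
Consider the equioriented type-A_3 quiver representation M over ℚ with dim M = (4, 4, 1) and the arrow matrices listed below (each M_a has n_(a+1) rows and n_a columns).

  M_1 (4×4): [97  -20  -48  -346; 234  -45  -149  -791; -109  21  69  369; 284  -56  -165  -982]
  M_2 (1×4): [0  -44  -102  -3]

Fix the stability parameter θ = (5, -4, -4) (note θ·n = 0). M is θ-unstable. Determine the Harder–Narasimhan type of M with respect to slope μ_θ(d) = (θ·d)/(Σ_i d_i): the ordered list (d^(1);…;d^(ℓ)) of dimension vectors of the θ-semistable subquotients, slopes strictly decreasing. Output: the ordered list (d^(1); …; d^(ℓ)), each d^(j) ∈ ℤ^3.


Barcode: M ≅ I[1,1], I[1,2]^2, I[1,3], I[2,2]. HN layers by μ_θ (4 steps, strictly decreasing):
  μ^(1)=5; μ^(2)=1/2; μ^(3)=-1; μ^(4)=-4

((1, 0, 0); (2, 2, 0); (1, 1, 1); (0, 1, 0))


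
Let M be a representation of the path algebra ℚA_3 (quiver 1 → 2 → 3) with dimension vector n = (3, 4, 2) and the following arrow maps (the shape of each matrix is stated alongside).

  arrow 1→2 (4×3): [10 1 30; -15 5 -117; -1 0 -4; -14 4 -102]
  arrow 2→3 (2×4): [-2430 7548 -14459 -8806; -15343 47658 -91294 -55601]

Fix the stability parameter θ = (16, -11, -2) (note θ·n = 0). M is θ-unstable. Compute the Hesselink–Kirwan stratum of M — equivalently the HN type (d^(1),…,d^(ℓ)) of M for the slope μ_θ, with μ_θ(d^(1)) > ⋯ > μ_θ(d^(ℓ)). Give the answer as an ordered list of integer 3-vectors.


Barcode: M ≅ I[1,2], I[1,3]^2, I[2,2]. HN layers by μ_θ (3 steps, strictly decreasing):
  μ^(1)=5/2; μ^(2)=1; μ^(3)=-11

((1, 1, 0); (2, 2, 2); (0, 1, 0))


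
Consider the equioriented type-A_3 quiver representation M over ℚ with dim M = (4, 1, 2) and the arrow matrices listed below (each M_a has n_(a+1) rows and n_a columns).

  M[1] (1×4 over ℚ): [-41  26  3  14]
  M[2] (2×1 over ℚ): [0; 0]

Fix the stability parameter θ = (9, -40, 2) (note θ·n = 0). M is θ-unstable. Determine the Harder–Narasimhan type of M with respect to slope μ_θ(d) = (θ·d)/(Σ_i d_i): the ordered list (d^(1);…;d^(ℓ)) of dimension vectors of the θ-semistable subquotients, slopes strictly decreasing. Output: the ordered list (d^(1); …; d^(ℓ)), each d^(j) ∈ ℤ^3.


Barcode: M ≅ I[1,1]^3, I[1,2], I[3,3]^2. HN layers by μ_θ (3 steps, strictly decreasing):
  μ^(1)=9; μ^(2)=2; μ^(3)=-31/2

((3, 0, 0); (0, 0, 2); (1, 1, 0))


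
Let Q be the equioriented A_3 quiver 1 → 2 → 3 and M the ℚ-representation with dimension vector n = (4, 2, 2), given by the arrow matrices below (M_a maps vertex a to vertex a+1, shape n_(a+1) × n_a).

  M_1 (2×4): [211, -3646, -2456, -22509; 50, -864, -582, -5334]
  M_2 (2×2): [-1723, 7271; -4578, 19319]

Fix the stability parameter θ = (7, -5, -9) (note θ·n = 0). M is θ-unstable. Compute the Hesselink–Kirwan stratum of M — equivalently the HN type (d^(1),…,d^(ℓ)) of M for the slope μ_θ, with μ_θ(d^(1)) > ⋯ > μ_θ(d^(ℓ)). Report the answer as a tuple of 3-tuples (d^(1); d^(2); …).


Via rank(M_{q-1}∘⋯∘M_p): M ≅ I[1,1]^2, I[1,3]^2.
μ_θ-semistable layers: μ^(1)=7; μ^(2)=-7/3

((2, 0, 0); (2, 2, 2))
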